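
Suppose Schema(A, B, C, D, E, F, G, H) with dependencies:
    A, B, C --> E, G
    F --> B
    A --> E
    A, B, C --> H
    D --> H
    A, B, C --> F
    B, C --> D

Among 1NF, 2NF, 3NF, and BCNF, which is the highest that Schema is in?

1NF

Candidate keys: {A, B, C}, {A, C, F}. Prime attributes: {A, B, C, F}.
F --> B: {F}⁺ = {B, F}, which is not all of the attributes, so the left side is not a superkey — BCNF is violated.
A --> E has non-prime {E} on the right and a non-superkey on the left, so 3NF fails.
The proper key subset {A} of {A, B, C} determines non-prime {E}, so the relation is not even in 2NF.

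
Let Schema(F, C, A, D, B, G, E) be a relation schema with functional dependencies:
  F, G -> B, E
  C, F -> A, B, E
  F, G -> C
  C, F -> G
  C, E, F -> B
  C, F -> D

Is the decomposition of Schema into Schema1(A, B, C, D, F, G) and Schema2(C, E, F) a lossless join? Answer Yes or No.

Yes

Common attributes: {C, F}; their closure is {A, B, C, D, E, F, G}.
Since Schema1 ⊆ {A, B, C, D, E, F, G}, the intersection is a superkey of Schema1; the decomposition is lossless.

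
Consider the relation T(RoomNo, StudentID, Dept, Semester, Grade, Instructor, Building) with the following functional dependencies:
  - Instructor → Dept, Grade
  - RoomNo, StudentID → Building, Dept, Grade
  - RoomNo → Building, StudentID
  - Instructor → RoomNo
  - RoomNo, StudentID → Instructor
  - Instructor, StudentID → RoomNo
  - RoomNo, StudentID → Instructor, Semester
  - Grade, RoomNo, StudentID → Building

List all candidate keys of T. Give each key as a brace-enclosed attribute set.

Closure of {Instructor} is {Building, Dept, Grade, Instructor, RoomNo, Semester, StudentID}, the whole schema; {Instructor} is a candidate key.
Closure of {RoomNo} is {Building, Dept, Grade, Instructor, RoomNo, Semester, StudentID}, the whole schema; {RoomNo} is a candidate key.
No proper subset of any of these is a key, and no other minimal superkey exists.

{Instructor}, {RoomNo}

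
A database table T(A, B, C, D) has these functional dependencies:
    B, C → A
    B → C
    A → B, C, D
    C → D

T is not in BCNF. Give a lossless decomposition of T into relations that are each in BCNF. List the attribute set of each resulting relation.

{A, B, C}; {C, D}

Candidate keys of the original relation: {A}, {B}.
{A, B, C, D}: {C} determines {C, D} here but is not a superkey — split on C → D, giving {C, D} and {A, B, C}.
{C, D}: every determinant is a superkey — BCNF.
{A, B, C}: every determinant is a superkey — BCNF.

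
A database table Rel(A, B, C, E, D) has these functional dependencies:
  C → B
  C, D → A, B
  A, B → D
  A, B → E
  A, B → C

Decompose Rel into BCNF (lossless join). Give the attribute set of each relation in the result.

Candidate keys of the original relation: {A, B}, {A, C}, {C, D}.
In {A, B, C, D, E}, {C} is not a superkey ({C}⁺ restricted to this set is {B, C}), so split on C → B into {B, C} and {A, C, D, E}.
{B, C} has no BCNF violation.
{A, C, D, E} has no BCNF violation.

{A, C, D, E}; {B, C}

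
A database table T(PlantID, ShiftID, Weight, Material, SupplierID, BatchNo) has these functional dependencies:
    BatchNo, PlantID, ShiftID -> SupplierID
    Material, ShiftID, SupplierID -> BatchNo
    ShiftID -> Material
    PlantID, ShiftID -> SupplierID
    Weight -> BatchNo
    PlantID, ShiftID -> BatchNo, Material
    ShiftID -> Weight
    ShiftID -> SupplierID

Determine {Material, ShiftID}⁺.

Start with {Material, ShiftID}.
ShiftID -> Weight applies; add {Weight} → now {Material, ShiftID, Weight}.
ShiftID -> SupplierID applies; add {SupplierID} → now {Material, ShiftID, SupplierID, Weight}.
Material, ShiftID, SupplierID -> BatchNo applies; add {BatchNo} → now {BatchNo, Material, ShiftID, SupplierID, Weight}.
No further FD applies.

{BatchNo, Material, ShiftID, SupplierID, Weight}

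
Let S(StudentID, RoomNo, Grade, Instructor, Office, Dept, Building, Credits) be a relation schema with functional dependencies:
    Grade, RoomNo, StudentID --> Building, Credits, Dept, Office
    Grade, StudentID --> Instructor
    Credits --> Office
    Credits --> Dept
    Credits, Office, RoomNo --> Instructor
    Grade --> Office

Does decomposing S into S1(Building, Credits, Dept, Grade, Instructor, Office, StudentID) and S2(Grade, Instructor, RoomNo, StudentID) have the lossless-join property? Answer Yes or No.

No

The shared attributes are {Grade, Instructor, StudentID} and {Grade, Instructor, StudentID}⁺ = {Grade, Instructor, Office, StudentID}.
Neither S1 nor S2 is contained in that closure, so the decomposition is lossy.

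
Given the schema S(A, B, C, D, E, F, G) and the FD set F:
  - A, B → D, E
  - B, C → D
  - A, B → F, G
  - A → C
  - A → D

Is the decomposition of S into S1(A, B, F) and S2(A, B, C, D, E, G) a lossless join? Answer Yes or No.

Common attributes: {A, B}; their closure is {A, B, C, D, E, F, G}.
Since S1 ⊆ {A, B, C, D, E, F, G}, the intersection is a superkey of S1; the decomposition is lossless.

Yes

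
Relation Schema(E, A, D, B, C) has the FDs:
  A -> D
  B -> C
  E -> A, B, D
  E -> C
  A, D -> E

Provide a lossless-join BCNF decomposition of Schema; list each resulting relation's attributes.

{A, B, D, E}; {B, C}

Candidate keys of the original relation: {A}, {E}.
In {A, B, C, D, E}, {B} is not a superkey ({B}⁺ restricted to this set is {B, C}), so split on B -> C into {B, C} and {A, B, D, E}.
{B, C} is in BCNF.
{A, B, D, E} is in BCNF.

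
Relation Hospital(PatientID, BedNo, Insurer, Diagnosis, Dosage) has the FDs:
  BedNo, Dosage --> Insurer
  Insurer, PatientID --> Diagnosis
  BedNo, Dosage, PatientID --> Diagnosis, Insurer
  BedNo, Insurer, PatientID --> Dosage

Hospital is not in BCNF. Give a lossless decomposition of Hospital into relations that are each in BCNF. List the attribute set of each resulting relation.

Candidate keys of the original relation: {BedNo, Dosage, PatientID}, {BedNo, Insurer, PatientID}.
In {BedNo, Diagnosis, Dosage, Insurer, PatientID}, {BedNo, Dosage} is not a superkey ({BedNo, Dosage}⁺ restricted to this set is {BedNo, Dosage, Insurer}), so split on BedNo, Dosage --> Insurer into {BedNo, Dosage, Insurer} and {BedNo, Diagnosis, Dosage, PatientID}.
{BedNo, Dosage, Insurer} has no BCNF violation.
{BedNo, Diagnosis, Dosage, PatientID} has no BCNF violation.

{BedNo, Diagnosis, Dosage, PatientID}; {BedNo, Dosage, Insurer}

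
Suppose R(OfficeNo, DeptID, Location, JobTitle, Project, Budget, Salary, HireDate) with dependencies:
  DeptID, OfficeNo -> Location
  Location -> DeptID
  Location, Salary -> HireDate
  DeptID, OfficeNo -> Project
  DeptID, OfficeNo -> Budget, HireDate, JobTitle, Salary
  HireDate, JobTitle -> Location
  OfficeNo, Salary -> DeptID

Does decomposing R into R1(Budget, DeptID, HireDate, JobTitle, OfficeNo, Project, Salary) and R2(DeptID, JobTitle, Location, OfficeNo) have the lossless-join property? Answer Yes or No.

The shared attributes are {DeptID, JobTitle, OfficeNo} and {DeptID, JobTitle, OfficeNo}⁺ = {Budget, DeptID, HireDate, JobTitle, Location, OfficeNo, Project, Salary}.
Since R1 ⊆ {Budget, DeptID, HireDate, JobTitle, Location, OfficeNo, Project, Salary}, the intersection is a superkey of R1; the decomposition is lossless.

Yes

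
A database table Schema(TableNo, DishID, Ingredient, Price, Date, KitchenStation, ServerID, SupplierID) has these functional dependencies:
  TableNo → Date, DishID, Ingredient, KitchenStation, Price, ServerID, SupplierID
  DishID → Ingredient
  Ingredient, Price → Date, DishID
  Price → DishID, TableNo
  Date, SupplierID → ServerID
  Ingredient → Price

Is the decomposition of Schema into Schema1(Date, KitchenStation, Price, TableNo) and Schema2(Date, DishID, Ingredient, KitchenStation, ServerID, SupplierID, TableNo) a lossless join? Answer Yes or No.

Common attributes: {Date, KitchenStation, TableNo}; their closure is {Date, DishID, Ingredient, KitchenStation, Price, ServerID, SupplierID, TableNo}.
Since Schema1 ⊆ {Date, DishID, Ingredient, KitchenStation, Price, ServerID, SupplierID, TableNo}, the intersection is a superkey of Schema1; the decomposition is lossless.

Yes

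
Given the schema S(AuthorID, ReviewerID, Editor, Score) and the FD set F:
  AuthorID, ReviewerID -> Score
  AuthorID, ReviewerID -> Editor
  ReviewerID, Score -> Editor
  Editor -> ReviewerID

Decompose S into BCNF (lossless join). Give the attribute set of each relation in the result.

{AuthorID, ReviewerID, Score}; {Editor, ReviewerID}; {Editor, Score}

Candidate keys of the original relation: {AuthorID, Editor}, {AuthorID, ReviewerID}.
In {AuthorID, Editor, ReviewerID, Score}, {ReviewerID, Score} is not a superkey ({ReviewerID, Score}⁺ restricted to this set is {Editor, ReviewerID, Score}), so split on ReviewerID, Score -> Editor into {Editor, ReviewerID, Score} and {AuthorID, ReviewerID, Score}.
In {Editor, ReviewerID, Score}, {Editor} is not a superkey ({Editor}⁺ restricted to this set is {Editor, ReviewerID}), so split on Editor -> ReviewerID into {Editor, ReviewerID} and {Editor, Score}.
{Editor, ReviewerID} has no BCNF violation.
{Editor, Score} has no BCNF violation.
{AuthorID, ReviewerID, Score} has no BCNF violation.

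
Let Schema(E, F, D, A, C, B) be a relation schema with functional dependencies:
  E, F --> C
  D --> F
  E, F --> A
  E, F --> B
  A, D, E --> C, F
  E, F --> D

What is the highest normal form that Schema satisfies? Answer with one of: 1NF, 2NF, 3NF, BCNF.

Candidate keys: {D, E}, {E, F}. Prime attributes: {D, E, F}.
D --> F breaks BCNF: {D}⁺ = {D, F}, so {D} is not a superkey.
Its right-hand attributes {F} are all prime, as are those of every other non-superkey FD — the relation is in 3NF.

3NF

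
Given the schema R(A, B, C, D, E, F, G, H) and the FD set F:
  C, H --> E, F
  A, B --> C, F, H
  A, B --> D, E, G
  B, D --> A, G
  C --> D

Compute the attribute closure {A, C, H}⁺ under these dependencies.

{A, C, D, E, F, H}

Start with {A, C, H}.
C, H --> E, F applies; add {E, F} → now {A, C, E, F, H}.
C --> D applies; add {D} → now {A, C, D, E, F, H}.
No further FD applies.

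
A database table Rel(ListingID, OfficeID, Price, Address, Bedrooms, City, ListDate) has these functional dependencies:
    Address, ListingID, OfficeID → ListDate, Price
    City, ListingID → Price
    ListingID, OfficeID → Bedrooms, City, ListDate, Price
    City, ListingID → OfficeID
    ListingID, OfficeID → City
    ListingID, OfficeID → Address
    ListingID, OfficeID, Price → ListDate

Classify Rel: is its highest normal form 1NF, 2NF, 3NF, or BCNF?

Candidate keys: {City, ListingID}, {ListingID, OfficeID}. Prime attributes: {City, ListingID, OfficeID}.
Every FD has a superkey on the left, so the relation is in BCNF.

BCNF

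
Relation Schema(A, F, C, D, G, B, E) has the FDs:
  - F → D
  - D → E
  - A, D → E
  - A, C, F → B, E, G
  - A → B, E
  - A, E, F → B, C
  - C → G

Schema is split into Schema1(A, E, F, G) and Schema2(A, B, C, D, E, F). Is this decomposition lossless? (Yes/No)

The shared attributes are {A, E, F} and {A, E, F}⁺ = {A, B, C, D, E, F, G}.
This includes all of Schema1, so the common attributes are a superkey of Schema1 — the join is lossless.

Yes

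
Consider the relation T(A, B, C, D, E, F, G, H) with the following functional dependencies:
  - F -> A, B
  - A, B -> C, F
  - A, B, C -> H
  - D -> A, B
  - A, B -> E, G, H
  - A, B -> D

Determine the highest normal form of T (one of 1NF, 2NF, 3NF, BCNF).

BCNF

Candidate keys: {A, B}, {D}, {F}. Prime attributes: {A, B, D, F}.
Every FD has a superkey on the left, so the relation is in BCNF.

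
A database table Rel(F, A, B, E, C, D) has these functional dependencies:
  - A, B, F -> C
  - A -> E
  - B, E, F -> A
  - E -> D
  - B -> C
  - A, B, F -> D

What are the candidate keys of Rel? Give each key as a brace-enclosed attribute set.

No FD produces {B, F}, so they must be in every candidate key.
Closure of {A, B, F} is {A, B, C, D, E, F}, the whole schema; {A, B, F} is a candidate key.
Closure of {B, E, F} is {A, B, C, D, E, F}, the whole schema; {B, E, F} is a candidate key.
Any other superkey properly contains one of these, so there are no further candidate keys.

{A, B, F}, {B, E, F}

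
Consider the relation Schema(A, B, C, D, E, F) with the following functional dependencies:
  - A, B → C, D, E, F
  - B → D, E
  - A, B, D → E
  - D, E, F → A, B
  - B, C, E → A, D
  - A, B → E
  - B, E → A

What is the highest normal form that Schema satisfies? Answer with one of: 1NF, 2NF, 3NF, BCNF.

BCNF

Candidate keys: {B}, {D, E, F}. Prime attributes: {B, D, E, F}.
Each dependency's left side is a superkey — BCNF holds.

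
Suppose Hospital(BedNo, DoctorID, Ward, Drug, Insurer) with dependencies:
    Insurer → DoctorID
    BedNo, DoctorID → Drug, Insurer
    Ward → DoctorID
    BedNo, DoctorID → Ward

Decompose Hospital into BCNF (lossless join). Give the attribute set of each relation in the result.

{BedNo, Drug, Insurer, Ward}; {DoctorID, Insurer}

Candidate keys of the original relation: {BedNo, DoctorID}, {BedNo, Insurer}, {BedNo, Ward}.
In {BedNo, DoctorID, Drug, Insurer, Ward}, {Insurer} is not a superkey ({Insurer}⁺ restricted to this set is {DoctorID, Insurer}), so split on Insurer → DoctorID into {DoctorID, Insurer} and {BedNo, Drug, Insurer, Ward}.
{DoctorID, Insurer} has no BCNF violation.
{BedNo, Drug, Insurer, Ward} has no BCNF violation.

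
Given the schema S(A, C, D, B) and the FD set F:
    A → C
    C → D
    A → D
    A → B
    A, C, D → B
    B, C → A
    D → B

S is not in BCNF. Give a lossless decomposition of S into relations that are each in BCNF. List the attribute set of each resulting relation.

{A, C, D}; {B, D}

Candidate keys of the original relation: {A}, {C}.
{A, B, C, D}: {D} determines {B, D} here but is not a superkey — split on D → B, giving {B, D} and {A, C, D}.
{B, D}: every determinant is a superkey — BCNF.
{A, C, D}: every determinant is a superkey — BCNF.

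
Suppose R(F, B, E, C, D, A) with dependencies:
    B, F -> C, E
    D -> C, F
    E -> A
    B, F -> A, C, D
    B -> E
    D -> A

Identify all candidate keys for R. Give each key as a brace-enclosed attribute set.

{B} never appears on the right of any FD, so every key must include it.
{B, D}⁺ = {A, B, C, D, E, F}, which is every attribute, so {B, D} is a candidate key.
{B, F}⁺ = {A, B, C, D, E, F}, which is every attribute, so {B, F} is a candidate key.
Any other superkey properly contains one of these, so there are no further candidate keys.

{B, D}, {B, F}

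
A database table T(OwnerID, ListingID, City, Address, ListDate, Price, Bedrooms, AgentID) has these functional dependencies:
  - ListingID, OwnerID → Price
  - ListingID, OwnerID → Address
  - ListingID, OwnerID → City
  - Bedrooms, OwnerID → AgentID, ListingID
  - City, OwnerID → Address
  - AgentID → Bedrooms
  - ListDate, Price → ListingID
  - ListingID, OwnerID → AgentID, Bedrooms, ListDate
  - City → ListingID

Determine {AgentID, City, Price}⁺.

Start with {AgentID, City, Price}.
AgentID → Bedrooms applies; add {Bedrooms} → now {AgentID, Bedrooms, City, Price}.
City → ListingID applies; add {ListingID} → now {AgentID, Bedrooms, City, ListingID, Price}.
No further FD applies.

{AgentID, Bedrooms, City, ListingID, Price}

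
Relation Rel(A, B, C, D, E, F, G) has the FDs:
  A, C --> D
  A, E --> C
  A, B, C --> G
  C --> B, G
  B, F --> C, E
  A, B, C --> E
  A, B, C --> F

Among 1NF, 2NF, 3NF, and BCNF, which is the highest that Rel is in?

Candidate keys: {A, B, F}, {A, C}, {A, E}. Prime attributes: {A, B, C, E, F}.
For C --> B, G we have {C}⁺ = {B, C, G}; {C} is not a superkey, so BCNF fails.
Because {G} is non-prime and the left side of C --> B, G is not a superkey, the relation is not in 3NF.
The proper key subset {C} of {A, C} determines non-prime {G}, so the relation is not even in 2NF.

1NF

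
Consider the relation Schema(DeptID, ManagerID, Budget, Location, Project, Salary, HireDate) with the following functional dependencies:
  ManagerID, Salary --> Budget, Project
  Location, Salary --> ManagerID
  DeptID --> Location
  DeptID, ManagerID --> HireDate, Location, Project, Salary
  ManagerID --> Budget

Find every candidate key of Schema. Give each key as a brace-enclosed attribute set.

No FD produces {DeptID}, so it must be in every candidate key.
{DeptID, ManagerID}⁺ = {Budget, DeptID, HireDate, Location, ManagerID, Project, Salary} — all of the relation — so {DeptID, ManagerID} is a candidate key.
{DeptID, Salary}⁺ = {Budget, DeptID, HireDate, Location, ManagerID, Project, Salary} — all of the relation — so {DeptID, Salary} is a candidate key.
These are minimal and exhaustive — every other superkey contains one of them.

{DeptID, ManagerID}, {DeptID, Salary}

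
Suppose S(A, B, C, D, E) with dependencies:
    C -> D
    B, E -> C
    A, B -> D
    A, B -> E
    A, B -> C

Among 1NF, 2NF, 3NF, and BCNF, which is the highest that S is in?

Candidate key: {A, B}. Prime attributes: {A, B}.
C -> D breaks BCNF: {C}⁺ = {C, D}, so {C} is not a superkey.
Because {D} is non-prime and the left side of C -> D is not a superkey, the relation is not in 3NF.
Checking every proper subset of each key, none determines a non-prime attribute — 2NF is satisfied.

2NF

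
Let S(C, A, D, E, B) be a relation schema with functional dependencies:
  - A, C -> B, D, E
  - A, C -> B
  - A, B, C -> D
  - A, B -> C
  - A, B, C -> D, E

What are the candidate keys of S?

{A, B}, {A, C}

{A} never appears on the right of any FD, so every key must include it.
{A, B}⁺ = {A, B, C, D, E} — all of the relation — so {A, B} is a candidate key.
{A, C}⁺ = {A, B, C, D, E} — all of the relation — so {A, C} is a candidate key.
These are minimal and exhaustive — every other superkey contains one of them.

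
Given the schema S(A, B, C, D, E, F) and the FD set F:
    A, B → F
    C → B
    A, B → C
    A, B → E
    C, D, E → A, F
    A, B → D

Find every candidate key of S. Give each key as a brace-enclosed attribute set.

{A, B}⁺ = {A, B, C, D, E, F}, which is every attribute, so {A, B} is a candidate key.
{A, C}⁺ = {A, B, C, D, E, F}, which is every attribute, so {A, C} is a candidate key.
{C, D, E}⁺ = {A, B, C, D, E, F}, which is every attribute, so {C, D, E} is a candidate key.
No proper subset of any of these is a key, and no other minimal superkey exists.

{A, B}, {A, C}, {C, D, E}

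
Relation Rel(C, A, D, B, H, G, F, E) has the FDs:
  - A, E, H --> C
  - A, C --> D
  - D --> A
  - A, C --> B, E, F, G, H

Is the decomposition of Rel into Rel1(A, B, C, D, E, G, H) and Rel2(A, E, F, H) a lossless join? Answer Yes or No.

Yes

The shared attributes are {A, E, H} and {A, E, H}⁺ = {A, B, C, D, E, F, G, H}.
Since Rel1 ⊆ {A, B, C, D, E, F, G, H}, the intersection is a superkey of Rel1; the decomposition is lossless.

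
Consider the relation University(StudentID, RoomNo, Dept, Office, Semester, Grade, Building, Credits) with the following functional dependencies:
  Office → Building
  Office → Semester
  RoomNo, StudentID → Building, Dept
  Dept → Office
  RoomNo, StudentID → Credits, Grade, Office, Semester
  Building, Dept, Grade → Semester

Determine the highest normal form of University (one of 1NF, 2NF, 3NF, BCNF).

2NF

Candidate key: {RoomNo, StudentID}. Prime attributes: {RoomNo, StudentID}.
Office → Building: {Office}⁺ = {Building, Office, Semester}, which is not all of the attributes, so the left side is not a superkey — BCNF is violated.
Office → Building has non-prime {Building} on the right and a non-superkey on the left, so 3NF fails.
No non-prime attribute depends on a proper subset of any candidate key, so 2NF holds.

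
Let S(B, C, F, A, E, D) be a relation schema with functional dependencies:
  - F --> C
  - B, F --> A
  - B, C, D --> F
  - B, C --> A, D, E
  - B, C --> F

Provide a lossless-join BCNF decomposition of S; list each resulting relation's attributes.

Candidate keys of the original relation: {B, C}, {B, F}.
{A, B, C, D, E, F}: {F} determines {C, F} here but is not a superkey — split on F --> C, giving {C, F} and {A, B, D, E, F}.
{C, F}: every determinant is a superkey — BCNF.
{A, B, D, E, F}: every determinant is a superkey — BCNF.

{A, B, D, E, F}; {C, F}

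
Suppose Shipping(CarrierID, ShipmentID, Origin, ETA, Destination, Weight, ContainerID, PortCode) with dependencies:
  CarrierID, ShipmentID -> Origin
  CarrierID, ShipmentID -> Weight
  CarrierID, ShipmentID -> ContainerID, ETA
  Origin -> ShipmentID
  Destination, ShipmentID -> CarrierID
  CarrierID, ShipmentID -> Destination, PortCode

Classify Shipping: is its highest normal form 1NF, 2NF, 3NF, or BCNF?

3NF

Candidate keys: {CarrierID, Origin}, {CarrierID, ShipmentID}, {Destination, Origin}, {Destination, ShipmentID}. Prime attributes: {CarrierID, Destination, Origin, ShipmentID}.
Origin -> ShipmentID: {Origin}⁺ = {Origin, ShipmentID}, which is not all of the attributes, so the left side is not a superkey — BCNF is violated.
Its right-hand attributes {ShipmentID} are all prime, as are those of every other non-superkey FD — the relation is in 3NF.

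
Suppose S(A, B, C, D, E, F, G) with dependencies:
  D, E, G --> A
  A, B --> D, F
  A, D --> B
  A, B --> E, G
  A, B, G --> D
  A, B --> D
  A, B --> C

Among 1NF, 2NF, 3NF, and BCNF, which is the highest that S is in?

BCNF

Candidate keys: {A, B}, {A, D}, {D, E, G}. Prime attributes: {A, B, D, E, G}.
Each dependency's left side is a superkey — BCNF holds.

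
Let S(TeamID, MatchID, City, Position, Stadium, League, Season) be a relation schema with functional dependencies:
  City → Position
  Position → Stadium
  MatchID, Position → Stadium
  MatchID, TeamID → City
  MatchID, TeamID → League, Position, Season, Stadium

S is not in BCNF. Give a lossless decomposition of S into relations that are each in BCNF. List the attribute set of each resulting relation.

Candidate key of the original relation: {MatchID, TeamID}.
In {City, League, MatchID, Position, Season, Stadium, TeamID}, {City} is not a superkey ({City}⁺ restricted to this set is {City, Position, Stadium}), so split on City → Position, Stadium into {City, Position, Stadium} and {City, League, MatchID, Season, TeamID}.
In {City, Position, Stadium}, {Position} is not a superkey ({Position}⁺ restricted to this set is {Position, Stadium}), so split on Position → Stadium into {Position, Stadium} and {City, Position}.
{Position, Stadium} is in BCNF.
{City, Position} is in BCNF.
{City, League, MatchID, Season, TeamID} is in BCNF.

{City, League, MatchID, Season, TeamID}; {City, Position}; {Position, Stadium}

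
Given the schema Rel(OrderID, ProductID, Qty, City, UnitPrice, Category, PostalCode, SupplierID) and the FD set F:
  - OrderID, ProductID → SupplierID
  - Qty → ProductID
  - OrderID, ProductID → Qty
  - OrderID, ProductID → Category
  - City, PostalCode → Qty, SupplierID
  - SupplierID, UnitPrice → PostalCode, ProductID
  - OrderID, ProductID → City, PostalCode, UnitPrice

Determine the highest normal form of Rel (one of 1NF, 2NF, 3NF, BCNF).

Candidate keys: {City, OrderID, PostalCode}, {OrderID, ProductID}, {OrderID, Qty}, {OrderID, SupplierID, UnitPrice}. Prime attributes: {City, OrderID, PostalCode, ProductID, Qty, SupplierID, UnitPrice}.
Qty → ProductID: {Qty}⁺ = {ProductID, Qty}, which is not all of the attributes, so the left side is not a superkey — BCNF is violated.
But every attribute on its right side ({ProductID}) is prime, and the same holds for every other non-superkey FD, so 3NF still holds.

3NF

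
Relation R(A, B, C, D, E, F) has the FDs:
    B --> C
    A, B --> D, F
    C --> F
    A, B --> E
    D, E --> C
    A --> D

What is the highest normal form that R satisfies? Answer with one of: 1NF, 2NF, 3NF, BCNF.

Candidate key: {A, B}. Prime attributes: {A, B}.
B --> C: {B}⁺ = {B, C, F}, which is not all of the attributes, so the left side is not a superkey — BCNF is violated.
Because {C} is non-prime and the left side of B --> C is not a superkey, the relation is not in 3NF.
Since {A} ⊂ {A, B} and {A}⁺ ⊇ {D} with {D} non-prime, there is a partial dependency; 2NF fails.

1NF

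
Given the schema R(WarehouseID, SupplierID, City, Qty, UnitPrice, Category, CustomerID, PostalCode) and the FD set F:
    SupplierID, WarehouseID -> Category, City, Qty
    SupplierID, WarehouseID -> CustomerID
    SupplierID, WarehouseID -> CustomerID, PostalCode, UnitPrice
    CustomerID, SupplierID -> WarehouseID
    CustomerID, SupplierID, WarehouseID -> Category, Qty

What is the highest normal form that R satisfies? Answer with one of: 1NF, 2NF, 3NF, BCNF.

BCNF

Candidate keys: {CustomerID, SupplierID}, {SupplierID, WarehouseID}. Prime attributes: {CustomerID, SupplierID, WarehouseID}.
The left-hand side of every FD is a superkey, so BCNF is satisfied.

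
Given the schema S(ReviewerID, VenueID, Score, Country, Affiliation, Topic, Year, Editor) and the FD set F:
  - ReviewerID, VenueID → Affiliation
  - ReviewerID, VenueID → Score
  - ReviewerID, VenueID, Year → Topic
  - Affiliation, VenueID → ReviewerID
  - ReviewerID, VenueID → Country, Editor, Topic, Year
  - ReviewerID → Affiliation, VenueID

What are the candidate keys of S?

{ReviewerID}⁺ = {Affiliation, Country, Editor, ReviewerID, Score, Topic, VenueID, Year}, which is every attribute, so {ReviewerID} is a candidate key.
{Affiliation, VenueID}⁺ = {Affiliation, Country, Editor, ReviewerID, Score, Topic, VenueID, Year}, which is every attribute, so {Affiliation, VenueID} is a candidate key.
Any other superkey properly contains one of these, so there are no further candidate keys.

{Affiliation, VenueID}, {ReviewerID}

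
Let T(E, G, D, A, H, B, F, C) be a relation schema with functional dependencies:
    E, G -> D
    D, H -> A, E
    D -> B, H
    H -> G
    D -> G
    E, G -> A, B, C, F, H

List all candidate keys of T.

Closure of {D} is {A, B, C, D, E, F, G, H}, the whole schema; {D} is a candidate key.
Closure of {E, G} is {A, B, C, D, E, F, G, H}, the whole schema; {E, G} is a candidate key.
Closure of {E, H} is {A, B, C, D, E, F, G, H}, the whole schema; {E, H} is a candidate key.
No proper subset of any of these is a key, and no other minimal superkey exists.

{D}, {E, G}, {E, H}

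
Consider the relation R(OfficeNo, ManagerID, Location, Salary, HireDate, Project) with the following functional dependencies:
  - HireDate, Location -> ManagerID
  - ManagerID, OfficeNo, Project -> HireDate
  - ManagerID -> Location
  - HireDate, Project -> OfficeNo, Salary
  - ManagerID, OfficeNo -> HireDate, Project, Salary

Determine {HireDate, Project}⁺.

Start with {HireDate, Project}.
HireDate, Project -> OfficeNo, Salary applies; add {OfficeNo, Salary} → now {HireDate, OfficeNo, Project, Salary}.
No further FD applies.

{HireDate, OfficeNo, Project, Salary}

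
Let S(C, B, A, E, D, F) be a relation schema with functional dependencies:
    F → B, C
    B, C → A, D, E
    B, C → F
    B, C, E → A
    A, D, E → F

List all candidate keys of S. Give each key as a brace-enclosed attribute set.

Closure of {F} is {A, B, C, D, E, F}, the whole schema; {F} is a candidate key.
Closure of {B, C} is {A, B, C, D, E, F}, the whole schema; {B, C} is a candidate key.
Closure of {A, D, E} is {A, B, C, D, E, F}, the whole schema; {A, D, E} is a candidate key.
No proper subset of any of these is a key, and no other minimal superkey exists.

{A, D, E}, {B, C}, {F}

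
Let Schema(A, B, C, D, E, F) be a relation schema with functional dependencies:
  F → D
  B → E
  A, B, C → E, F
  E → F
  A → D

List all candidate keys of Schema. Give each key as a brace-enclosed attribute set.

Attributes never on any right-hand side: {A, B, C} — every candidate key must contain all of them.
{A, B, C}⁺ = {A, B, C, D, E, F} — all of the relation — so {A, B, C} is a candidate key.
No smaller or unrelated set reaches every attribute, so there are no other keys.

{A, B, C}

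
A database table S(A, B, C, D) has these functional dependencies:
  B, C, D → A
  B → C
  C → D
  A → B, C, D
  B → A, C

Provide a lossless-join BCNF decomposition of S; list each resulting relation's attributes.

Candidate keys of the original relation: {A}, {B}.
{A, B, C, D}: {C} determines {C, D} here but is not a superkey — split on C → D, giving {C, D} and {A, B, C}.
{C, D} is in BCNF.
{A, B, C} is in BCNF.

{A, B, C}; {C, D}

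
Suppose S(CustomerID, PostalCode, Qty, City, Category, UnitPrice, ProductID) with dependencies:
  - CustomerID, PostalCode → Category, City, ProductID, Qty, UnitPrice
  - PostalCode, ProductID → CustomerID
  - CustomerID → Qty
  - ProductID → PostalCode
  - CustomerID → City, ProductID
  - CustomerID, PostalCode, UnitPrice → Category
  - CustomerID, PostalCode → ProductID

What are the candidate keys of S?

{CustomerID}⁺ = {Category, City, CustomerID, PostalCode, ProductID, Qty, UnitPrice}, which is every attribute, so {CustomerID} is a candidate key.
{ProductID}⁺ = {Category, City, CustomerID, PostalCode, ProductID, Qty, UnitPrice}, which is every attribute, so {ProductID} is a candidate key.
No proper subset of any of these is a key, and no other minimal superkey exists.

{CustomerID}, {ProductID}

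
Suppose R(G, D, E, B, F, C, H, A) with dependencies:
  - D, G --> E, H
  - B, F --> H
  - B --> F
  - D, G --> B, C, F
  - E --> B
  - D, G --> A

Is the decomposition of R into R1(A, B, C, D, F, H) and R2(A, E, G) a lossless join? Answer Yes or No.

Common attributes: {A}; their closure is {A}.
R1 ⊄ {A} and R2 ⊄ {A}, so the split is lossy.

No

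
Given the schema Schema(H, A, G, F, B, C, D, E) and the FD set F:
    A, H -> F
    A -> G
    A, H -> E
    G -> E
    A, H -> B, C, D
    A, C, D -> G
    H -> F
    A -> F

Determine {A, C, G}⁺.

{A, C, E, F, G}

Start with {A, C, G}.
G -> E applies; add {E} → now {A, C, E, G}.
A -> F applies; add {F} → now {A, C, E, F, G}.
No further FD applies.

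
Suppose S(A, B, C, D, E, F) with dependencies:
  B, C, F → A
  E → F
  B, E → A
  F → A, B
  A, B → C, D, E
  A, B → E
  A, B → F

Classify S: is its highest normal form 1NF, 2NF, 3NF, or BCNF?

BCNF

Candidate keys: {A, B}, {E}, {F}. Prime attributes: {A, B, E, F}.
Each dependency's left side is a superkey — BCNF holds.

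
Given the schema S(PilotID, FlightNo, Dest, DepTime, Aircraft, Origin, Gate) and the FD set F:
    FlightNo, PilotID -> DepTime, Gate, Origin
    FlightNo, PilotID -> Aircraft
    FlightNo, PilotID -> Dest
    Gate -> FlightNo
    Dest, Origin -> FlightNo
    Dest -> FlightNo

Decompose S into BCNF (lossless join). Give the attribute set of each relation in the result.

Candidate keys of the original relation: {Dest, PilotID}, {FlightNo, PilotID}, {Gate, PilotID}.
{Aircraft, DepTime, Dest, FlightNo, Gate, Origin, PilotID}: {Gate} determines {FlightNo, Gate} here but is not a superkey — split on Gate -> FlightNo, giving {FlightNo, Gate} and {Aircraft, DepTime, Dest, Gate, Origin, PilotID}.
{FlightNo, Gate}: every determinant is a superkey — BCNF.
{Aircraft, DepTime, Dest, Gate, Origin, PilotID}: every determinant is a superkey — BCNF.

{Aircraft, DepTime, Dest, Gate, Origin, PilotID}; {FlightNo, Gate}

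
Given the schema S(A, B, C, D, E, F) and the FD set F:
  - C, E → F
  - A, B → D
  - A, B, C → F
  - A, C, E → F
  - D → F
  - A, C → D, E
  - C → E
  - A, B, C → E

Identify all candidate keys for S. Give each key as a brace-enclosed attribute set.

{A, B, C}

No FD produces {A, B, C}, so they must be in every candidate key.
{A, B, C}⁺ = {A, B, C, D, E, F} — all of the relation — so {A, B, C} is a candidate key.
Every other attribute set either contains this one or has a smaller closure.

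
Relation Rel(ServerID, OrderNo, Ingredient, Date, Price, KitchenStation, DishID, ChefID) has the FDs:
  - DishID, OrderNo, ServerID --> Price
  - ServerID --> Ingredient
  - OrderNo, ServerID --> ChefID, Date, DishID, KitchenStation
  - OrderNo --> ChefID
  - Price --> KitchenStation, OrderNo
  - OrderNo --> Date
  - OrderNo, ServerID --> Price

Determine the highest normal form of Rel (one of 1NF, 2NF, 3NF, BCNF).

Candidate keys: {OrderNo, ServerID}, {Price, ServerID}. Prime attributes: {OrderNo, Price, ServerID}.
For ServerID --> Ingredient we have {ServerID}⁺ = {Ingredient, ServerID}; {ServerID} is not a superkey, so BCNF fails.
Because {Ingredient} is non-prime and the left side of ServerID --> Ingredient is not a superkey, the relation is not in 3NF.
Since {OrderNo} ⊂ {OrderNo, ServerID} and {OrderNo}⁺ ⊇ {ChefID, Date} with {ChefID, Date} non-prime, there is a partial dependency; 2NF fails.

1NF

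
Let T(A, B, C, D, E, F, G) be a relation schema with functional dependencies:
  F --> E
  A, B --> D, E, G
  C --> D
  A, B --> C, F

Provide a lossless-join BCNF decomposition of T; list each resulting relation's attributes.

{A, B, C, F, G}; {C, D}; {E, F}

Candidate key of the original relation: {A, B}.
{A, B, C, D, E, F, G}: {F} determines {E, F} here but is not a superkey — split on F --> E, giving {E, F} and {A, B, C, D, F, G}.
{E, F} is in BCNF.
{A, B, C, D, F, G}: {C} determines {C, D} here but is not a superkey — split on C --> D, giving {C, D} and {A, B, C, F, G}.
{C, D} is in BCNF.
{A, B, C, F, G} is in BCNF.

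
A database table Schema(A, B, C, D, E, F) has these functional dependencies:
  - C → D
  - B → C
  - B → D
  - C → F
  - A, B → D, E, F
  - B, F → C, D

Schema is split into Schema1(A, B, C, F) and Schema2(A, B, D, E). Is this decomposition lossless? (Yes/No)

The shared attributes are {A, B} and {A, B}⁺ = {A, B, C, D, E, F}.
Since Schema1 ⊆ {A, B, C, D, E, F}, the intersection is a superkey of Schema1; the decomposition is lossless.

Yes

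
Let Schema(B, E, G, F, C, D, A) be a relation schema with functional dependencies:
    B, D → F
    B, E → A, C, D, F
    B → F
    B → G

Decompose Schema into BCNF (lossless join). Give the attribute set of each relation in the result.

{A, B, C, D, E}; {B, F, G}

Candidate key of the original relation: {B, E}.
Within {A, B, C, D, E, F, G}: {B, D}⁺ ∩ {A, B, C, D, E, F, G} = {B, D, F, G}, not the whole set, so B, D → F, G violates BCNF; decompose into {B, D, F, G} and {A, B, C, D, E}.
Within {B, D, F, G}: {B}⁺ ∩ {B, D, F, G} = {B, F, G}, not the whole set, so B → F, G violates BCNF; decompose into {B, F, G} and {B, D}.
{B, F, G} has no BCNF violation.
{B, D} has no BCNF violation.
{A, B, C, D, E} has no BCNF violation.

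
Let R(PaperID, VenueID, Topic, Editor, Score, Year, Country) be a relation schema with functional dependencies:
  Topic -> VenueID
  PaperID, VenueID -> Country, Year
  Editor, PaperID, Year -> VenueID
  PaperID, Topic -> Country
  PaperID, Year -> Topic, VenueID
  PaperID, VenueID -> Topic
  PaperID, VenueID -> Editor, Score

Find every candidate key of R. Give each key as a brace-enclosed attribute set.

{PaperID, Topic}, {PaperID, VenueID}, {PaperID, Year}

Attributes never on any right-hand side: {PaperID} — every candidate key must contain it.
{PaperID, Topic}⁺ = {Country, Editor, PaperID, Score, Topic, VenueID, Year} — all of the relation — so {PaperID, Topic} is a candidate key.
{PaperID, VenueID}⁺ = {Country, Editor, PaperID, Score, Topic, VenueID, Year} — all of the relation — so {PaperID, VenueID} is a candidate key.
{PaperID, Year}⁺ = {Country, Editor, PaperID, Score, Topic, VenueID, Year} — all of the relation — so {PaperID, Year} is a candidate key.
Any other superkey properly contains one of these, so there are no further candidate keys.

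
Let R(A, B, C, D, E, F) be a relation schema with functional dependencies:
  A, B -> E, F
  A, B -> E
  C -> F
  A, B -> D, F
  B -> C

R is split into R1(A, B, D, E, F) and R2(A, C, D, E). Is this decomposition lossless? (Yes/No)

No

R1 ∩ R2 = {A, D, E}; its closure under F is {A, D, E}.
Neither R1 nor R2 is contained in that closure, so the decomposition is lossy.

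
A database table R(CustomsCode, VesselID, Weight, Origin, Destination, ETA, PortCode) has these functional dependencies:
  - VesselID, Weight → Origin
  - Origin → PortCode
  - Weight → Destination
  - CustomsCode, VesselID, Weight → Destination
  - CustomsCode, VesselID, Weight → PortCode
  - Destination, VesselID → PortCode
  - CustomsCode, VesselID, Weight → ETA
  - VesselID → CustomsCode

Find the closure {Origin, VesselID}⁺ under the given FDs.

{CustomsCode, Origin, PortCode, VesselID}

Start with {Origin, VesselID}.
Origin → PortCode applies; add {PortCode} → now {Origin, PortCode, VesselID}.
VesselID → CustomsCode applies; add {CustomsCode} → now {CustomsCode, Origin, PortCode, VesselID}.
No further FD applies.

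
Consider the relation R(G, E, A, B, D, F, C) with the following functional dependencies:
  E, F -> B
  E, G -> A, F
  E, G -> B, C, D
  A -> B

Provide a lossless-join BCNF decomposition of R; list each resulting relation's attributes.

Candidate key of the original relation: {E, G}.
Within {A, B, C, D, E, F, G}: {E, F}⁺ ∩ {A, B, C, D, E, F, G} = {B, E, F}, not the whole set, so E, F -> B violates BCNF; decompose into {B, E, F} and {A, C, D, E, F, G}.
{B, E, F} has no BCNF violation.
{A, C, D, E, F, G} has no BCNF violation.

{A, C, D, E, F, G}; {B, E, F}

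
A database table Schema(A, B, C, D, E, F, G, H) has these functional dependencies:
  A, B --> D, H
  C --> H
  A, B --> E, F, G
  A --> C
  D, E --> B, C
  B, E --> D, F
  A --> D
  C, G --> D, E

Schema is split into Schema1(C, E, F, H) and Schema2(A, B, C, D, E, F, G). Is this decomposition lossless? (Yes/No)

The shared attributes are {C, E, F} and {C, E, F}⁺ = {C, E, F, H}.
Schema1 is contained in that closure, so Schema1 ∩ Schema2 --> Schema1 holds and the join is lossless.

Yes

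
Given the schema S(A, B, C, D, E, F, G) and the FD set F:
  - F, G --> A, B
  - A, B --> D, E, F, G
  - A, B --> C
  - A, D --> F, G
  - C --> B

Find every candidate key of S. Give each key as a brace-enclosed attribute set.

{A, B}, {A, C}, {A, D}, {F, G}

{A, B}⁺ = {A, B, C, D, E, F, G}, which is every attribute, so {A, B} is a candidate key.
{A, C}⁺ = {A, B, C, D, E, F, G}, which is every attribute, so {A, C} is a candidate key.
{A, D}⁺ = {A, B, C, D, E, F, G}, which is every attribute, so {A, D} is a candidate key.
{F, G}⁺ = {A, B, C, D, E, F, G}, which is every attribute, so {F, G} is a candidate key.
These are minimal and exhaustive — every other superkey contains one of them.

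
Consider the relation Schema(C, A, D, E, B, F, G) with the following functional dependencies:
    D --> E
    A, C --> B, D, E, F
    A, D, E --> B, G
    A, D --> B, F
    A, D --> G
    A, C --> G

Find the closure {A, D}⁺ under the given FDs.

{A, B, D, E, F, G}

Start with {A, D}.
D --> E applies; add {E} → now {A, D, E}.
A, D, E --> B, G applies; add {B, G} → now {A, B, D, E, G}.
A, D --> B, F applies; add {F} → now {A, B, D, E, F, G}.
No further FD applies.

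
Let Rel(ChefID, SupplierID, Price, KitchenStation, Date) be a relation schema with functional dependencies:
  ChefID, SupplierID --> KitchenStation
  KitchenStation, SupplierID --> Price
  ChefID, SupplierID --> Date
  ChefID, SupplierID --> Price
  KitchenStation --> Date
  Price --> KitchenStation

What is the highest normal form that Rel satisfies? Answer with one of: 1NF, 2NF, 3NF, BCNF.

2NF

Candidate key: {ChefID, SupplierID}. Prime attributes: {ChefID, SupplierID}.
KitchenStation, SupplierID --> Price breaks BCNF: {KitchenStation, SupplierID}⁺ = {Date, KitchenStation, Price, SupplierID}, so {KitchenStation, SupplierID} is not a superkey.
Because {Price} is non-prime and the left side of KitchenStation, SupplierID --> Price is not a superkey, the relation is not in 3NF.
No non-prime attribute depends on a proper subset of any candidate key, so 2NF holds.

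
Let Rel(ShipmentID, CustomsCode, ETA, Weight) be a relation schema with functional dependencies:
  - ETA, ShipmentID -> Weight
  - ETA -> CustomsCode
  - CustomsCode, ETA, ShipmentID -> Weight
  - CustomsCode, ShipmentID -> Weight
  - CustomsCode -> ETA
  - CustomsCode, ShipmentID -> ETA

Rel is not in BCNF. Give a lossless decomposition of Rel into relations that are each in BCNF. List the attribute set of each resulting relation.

{CustomsCode, ETA}; {ETA, ShipmentID, Weight}

Candidate keys of the original relation: {CustomsCode, ShipmentID}, {ETA, ShipmentID}.
In {CustomsCode, ETA, ShipmentID, Weight}, {ETA} is not a superkey ({ETA}⁺ restricted to this set is {CustomsCode, ETA}), so split on ETA -> CustomsCode into {CustomsCode, ETA} and {ETA, ShipmentID, Weight}.
{CustomsCode, ETA}: every determinant is a superkey — BCNF.
{ETA, ShipmentID, Weight}: every determinant is a superkey — BCNF.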